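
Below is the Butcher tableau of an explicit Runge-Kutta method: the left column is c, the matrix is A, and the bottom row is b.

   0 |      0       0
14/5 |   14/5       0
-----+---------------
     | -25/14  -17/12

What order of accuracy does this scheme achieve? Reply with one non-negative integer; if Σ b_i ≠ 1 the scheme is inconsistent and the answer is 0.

0

b = (-25/14, -17/12)
c = (0, 14/5)
Σ b_i: (-25/14)·1 + (-17/12)·1 = -269/84 ≠ 1 ⇒ order 0.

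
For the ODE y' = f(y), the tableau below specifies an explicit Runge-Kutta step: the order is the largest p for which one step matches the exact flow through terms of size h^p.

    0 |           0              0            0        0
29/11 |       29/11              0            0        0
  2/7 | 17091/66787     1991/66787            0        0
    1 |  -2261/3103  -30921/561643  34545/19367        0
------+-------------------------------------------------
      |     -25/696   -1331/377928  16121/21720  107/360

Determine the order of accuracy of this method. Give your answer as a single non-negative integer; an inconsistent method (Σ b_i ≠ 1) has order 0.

4

b = (-25/696, -1331/377928, 16121/21720, 107/360)
c = (0, 29/11, 2/7, 1)
Ac = (0, 0, 181/2303, 39/107)
Σ b_i: (-25/696)·1 + (-1331/377928)·1 + 16121/21720·1 + 107/360·1 = 1 ✓
b·c: (-1331/377928)·29/11 + 16121/21720·2/7 + 107/360·1 = 1/2 ✓
b·c²: (-1331/377928)·841/121 + 16121/21720·4/49 + 107/360·1 = 1/3 ✓
b·Ac: 16121/21720·181/2303 + 107/360·39/107 = 1/6 ✓
b·c³: (-1331/377928)·24389/1331 + 16121/21720·8/343 + 107/360·1 = 1/4 ✓
b·(c∘Ac): 16121/21720·362/16121 + 107/360·39/107 = 1/8 ✓
b·Ac²: 16121/21720·5249/25333 + 107/360·(-279/1177) = 1/12 ✓
b·A²c: 107/360·15/107 = 1/24 ✓; 4 stages ⇒ order 4.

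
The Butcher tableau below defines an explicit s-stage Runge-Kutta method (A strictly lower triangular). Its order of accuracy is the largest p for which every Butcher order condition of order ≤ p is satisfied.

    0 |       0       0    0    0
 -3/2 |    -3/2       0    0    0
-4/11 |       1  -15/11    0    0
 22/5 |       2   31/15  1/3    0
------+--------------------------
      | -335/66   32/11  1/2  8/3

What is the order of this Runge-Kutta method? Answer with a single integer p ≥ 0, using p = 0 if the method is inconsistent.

1

b = (-335/66, 32/11, 1/2, 8/3)
c = (0, -3/2, -4/11, 22/5)
Ac = (0, 0, 45/22, -1063/330)
Σ b_i: (-335/66)·1 + 32/11·1 + 1/2·1 + 8/3·1 = 1 ✓
b·c: 32/11·(-3/2) + 1/2·(-4/11) + 8/3·22/5 = 1186/165 ≠ 1/2 ⇒ order 1.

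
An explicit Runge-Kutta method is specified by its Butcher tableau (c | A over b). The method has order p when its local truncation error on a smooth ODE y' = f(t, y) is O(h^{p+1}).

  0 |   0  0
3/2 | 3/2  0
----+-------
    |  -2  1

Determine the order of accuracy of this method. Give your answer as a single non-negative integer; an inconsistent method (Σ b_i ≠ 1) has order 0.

b = (-2, 1)
c = (0, 3/2)
Σ b_i: (-2)·1 + 1·1 = -1 ≠ 1 ⇒ order 0.

0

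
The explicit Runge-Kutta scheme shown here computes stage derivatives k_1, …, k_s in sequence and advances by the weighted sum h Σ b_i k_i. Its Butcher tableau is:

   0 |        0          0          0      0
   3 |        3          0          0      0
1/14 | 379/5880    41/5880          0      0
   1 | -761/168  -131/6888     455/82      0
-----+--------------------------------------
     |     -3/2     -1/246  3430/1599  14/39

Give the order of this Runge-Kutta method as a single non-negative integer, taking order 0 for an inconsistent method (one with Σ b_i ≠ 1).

b = (-3/2, -1/246, 3430/1599, 14/39)
c = (0, 3, 1/14, 1)
Ac = (0, 0, 41/1960, 19/56)
Σ b_i: (-3/2)·1 + (-1/246)·1 + 3430/1599·1 + 14/39·1 = 1 ✓
b·c: (-1/246)·3 + 3430/1599·1/14 + 14/39·1 = 1/2 ✓
b·c²: (-1/246)·9 + 3430/1599·1/196 + 14/39·1 = 1/3 ✓
b·Ac: 3430/1599·41/1960 + 14/39·19/56 = 1/6 ✓
b·c³: (-1/246)·27 + 3430/1599·1/2744 + 14/39·1 = 1/4 ✓
b·(c∘Ac): 3430/1599·41/27440 + 14/39·19/56 = 1/8 ✓
b·Ac²: 3430/1599·123/1960 + 14/39·(-1/7) = 1/12 ✓
b·A²c: 14/39·13/112 = 1/24 ✓; 4 stages ⇒ order 4.

4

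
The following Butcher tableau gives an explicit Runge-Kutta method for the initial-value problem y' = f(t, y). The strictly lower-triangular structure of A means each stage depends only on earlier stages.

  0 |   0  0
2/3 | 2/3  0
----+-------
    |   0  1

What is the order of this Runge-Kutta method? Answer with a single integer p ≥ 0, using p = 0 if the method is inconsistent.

1

b = (0, 1)
c = (0, 2/3)
Σ b_i: 1·1 = 1 ✓
b·c: 1·2/3 = 2/3 ≠ 1/2 ⇒ order 1.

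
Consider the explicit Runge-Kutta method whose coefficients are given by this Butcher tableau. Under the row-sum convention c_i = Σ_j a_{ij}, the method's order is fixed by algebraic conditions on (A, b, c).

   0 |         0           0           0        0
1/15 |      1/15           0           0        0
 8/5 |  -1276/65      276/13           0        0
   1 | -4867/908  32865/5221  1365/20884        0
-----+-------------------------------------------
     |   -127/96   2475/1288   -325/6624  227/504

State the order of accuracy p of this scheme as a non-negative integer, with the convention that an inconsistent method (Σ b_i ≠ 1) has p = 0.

4

b = (-127/96, 2475/1288, -325/6624, 227/504)
c = (0, 1/15, 8/5, 1)
Ac = (0, 0, 92/65, 119/227)
Σ b_i: (-127/96)·1 + 2475/1288·1 + (-325/6624)·1 + 227/504·1 = 1 ✓
b·c: 2475/1288·1/15 + (-325/6624)·8/5 + 227/504·1 = 1/2 ✓
b·c²: 2475/1288·1/225 + (-325/6624)·64/25 + 227/504·1 = 1/3 ✓
b·Ac: (-325/6624)·92/65 + 227/504·119/227 = 1/6 ✓
b·c³: 2475/1288·1/3375 + (-325/6624)·512/125 + 227/504·1 = 1/4 ✓
b·(c∘Ac): (-325/6624)·736/325 + 227/504·119/227 = 1/8 ✓
b·Ac²: (-325/6624)·92/975 + 227/504·133/681 = 1/12 ✓
b·A²c: 227/504·21/227 = 1/24 ✓; 4 stages ⇒ order 4.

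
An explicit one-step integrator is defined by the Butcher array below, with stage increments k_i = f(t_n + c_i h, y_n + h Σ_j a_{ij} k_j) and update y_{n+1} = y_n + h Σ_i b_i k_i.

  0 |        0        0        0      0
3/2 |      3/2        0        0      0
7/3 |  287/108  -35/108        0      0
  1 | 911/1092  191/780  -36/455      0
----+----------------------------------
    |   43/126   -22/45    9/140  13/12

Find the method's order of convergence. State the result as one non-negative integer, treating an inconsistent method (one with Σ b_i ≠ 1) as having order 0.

b = (43/126, -22/45, 9/140, 13/12)
c = (0, 3/2, 7/3, 1)
Ac = (0, 0, -35/72, 19/104)
Σ b_i: 43/126·1 + (-22/45)·1 + 9/140·1 + 13/12·1 = 1 ✓
b·c: (-22/45)·3/2 + 9/140·7/3 + 13/12·1 = 1/2 ✓
b·c²: (-22/45)·9/4 + 9/140·49/9 + 13/12·1 = 1/3 ✓
b·Ac: 9/140·(-35/72) + 13/12·19/104 = 1/6 ✓
b·c³: (-22/45)·27/8 + 9/140·343/27 + 13/12·1 = 1/4 ✓
b·(c∘Ac): 9/140·(-245/216) + 13/12·19/104 = 1/8 ✓
b·Ac²: 9/140·(-35/48) + 13/12·25/208 = 1/12 ✓
b·A²c: 13/12·1/26 = 1/24 ✓; 4 stages ⇒ order 4.

4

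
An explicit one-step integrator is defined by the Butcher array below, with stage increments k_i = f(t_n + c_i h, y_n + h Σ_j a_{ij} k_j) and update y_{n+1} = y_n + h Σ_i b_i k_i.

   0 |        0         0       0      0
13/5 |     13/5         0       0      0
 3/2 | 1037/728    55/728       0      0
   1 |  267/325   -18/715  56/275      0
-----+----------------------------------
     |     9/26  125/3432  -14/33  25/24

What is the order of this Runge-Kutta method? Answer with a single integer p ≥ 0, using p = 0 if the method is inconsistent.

b = (9/26, 125/3432, -14/33, 25/24)
c = (0, 13/5, 3/2, 1)
Ac = (0, 0, 11/56, 6/25)
Σ b_i: 9/26·1 + 125/3432·1 + (-14/33)·1 + 25/24·1 = 1 ✓
b·c: 125/3432·13/5 + (-14/33)·3/2 + 25/24·1 = 1/2 ✓
b·c²: 125/3432·169/25 + (-14/33)·9/4 + 25/24·1 = 1/3 ✓
b·Ac: (-14/33)·11/56 + 25/24·6/25 = 1/6 ✓
b·c³: 125/3432·2197/125 + (-14/33)·27/8 + 25/24·1 = 1/4 ✓
b·(c∘Ac): (-14/33)·33/112 + 25/24·6/25 = 1/8 ✓
b·Ac²: (-14/33)·143/280 + 25/24·36/125 = 1/12 ✓
b·A²c: 25/24·1/25 = 1/24 ✓; 4 stages ⇒ order 4.

4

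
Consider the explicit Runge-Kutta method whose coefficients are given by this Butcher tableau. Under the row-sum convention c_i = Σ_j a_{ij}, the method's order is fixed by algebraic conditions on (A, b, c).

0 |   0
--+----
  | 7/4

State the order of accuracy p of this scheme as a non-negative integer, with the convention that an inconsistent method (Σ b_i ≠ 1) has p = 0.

b = (7/4)
c = (0)
Σ b_i: 7/4·1 = 7/4 ≠ 1 ⇒ order 0.

0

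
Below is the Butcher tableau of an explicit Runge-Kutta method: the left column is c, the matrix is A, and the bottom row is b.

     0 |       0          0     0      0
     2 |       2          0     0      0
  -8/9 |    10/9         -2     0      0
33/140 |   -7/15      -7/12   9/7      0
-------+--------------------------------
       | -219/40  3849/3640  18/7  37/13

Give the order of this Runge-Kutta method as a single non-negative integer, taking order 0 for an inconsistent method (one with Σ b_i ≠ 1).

2

b = (-219/40, 3849/3640, 18/7, 37/13)
c = (0, 2, -8/9, 33/140)
Ac = (0, 0, -4, -97/42)
Σ b_i: (-219/40)·1 + 3849/3640·1 + 18/7·1 + 37/13·1 = 1 ✓
b·c: 3849/3640·2 + 18/7·(-8/9) + 37/13·33/140 = 1/2 ✓
b·c²: 3849/3640·4 + 18/7·64/81 + 37/13·1089/19600 = 1132409/176400 ≠ 1/3 ⇒ order 2.
b·Ac: 18/7·(-4) + 37/13·(-97/42) = -1315/78 ≠ 1/6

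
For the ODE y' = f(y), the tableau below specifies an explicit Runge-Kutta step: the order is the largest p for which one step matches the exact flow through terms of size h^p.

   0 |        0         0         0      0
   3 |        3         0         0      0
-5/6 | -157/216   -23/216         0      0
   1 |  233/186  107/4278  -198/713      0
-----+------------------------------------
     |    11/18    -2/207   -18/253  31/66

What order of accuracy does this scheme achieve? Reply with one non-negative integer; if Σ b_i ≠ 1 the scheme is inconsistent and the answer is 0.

4

b = (11/18, -2/207, -18/253, 31/66)
c = (0, 3, -5/6, 1)
Ac = (0, 0, -23/72, 19/62)
Σ b_i: 11/18·1 + (-2/207)·1 + (-18/253)·1 + 31/66·1 = 1 ✓
b·c: (-2/207)·3 + (-18/253)·(-5/6) + 31/66·1 = 1/2 ✓
b·c²: (-2/207)·9 + (-18/253)·25/36 + 31/66·1 = 1/3 ✓
b·Ac: (-18/253)·(-23/72) + 31/66·19/62 = 1/6 ✓
b·c³: (-2/207)·27 + (-18/253)·(-125/216) + 31/66·1 = 1/4 ✓
b·(c∘Ac): (-18/253)·115/432 + 31/66·19/62 = 1/8 ✓
b·Ac²: (-18/253)·(-23/24) + 31/66·1/31 = 1/12 ✓
b·A²c: 31/66·11/124 = 1/24 ✓; 4 stages ⇒ order 4.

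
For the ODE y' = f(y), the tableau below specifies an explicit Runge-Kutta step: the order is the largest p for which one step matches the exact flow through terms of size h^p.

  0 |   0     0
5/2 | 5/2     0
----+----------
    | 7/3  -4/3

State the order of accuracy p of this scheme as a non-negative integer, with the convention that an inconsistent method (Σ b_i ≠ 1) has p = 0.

b = (7/3, -4/3)
c = (0, 5/2)
Σ b_i: 7/3·1 + (-4/3)·1 = 1 ✓
b·c: (-4/3)·5/2 = -10/3 ≠ 1/2 ⇒ order 1.

1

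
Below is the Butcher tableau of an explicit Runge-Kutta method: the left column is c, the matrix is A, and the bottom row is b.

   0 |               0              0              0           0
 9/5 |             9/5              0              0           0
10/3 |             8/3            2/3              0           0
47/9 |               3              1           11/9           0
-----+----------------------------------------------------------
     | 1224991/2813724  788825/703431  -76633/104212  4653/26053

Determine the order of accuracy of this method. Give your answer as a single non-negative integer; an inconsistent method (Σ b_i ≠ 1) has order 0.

3

b = (1224991/2813724, 788825/703431, -76633/104212, 4653/26053)
c = (0, 9/5, 10/3, 47/9)
Ac = (0, 0, 6/5, 793/135)
Σ b_i: 1224991/2813724·1 + 788825/703431·1 + (-76633/104212)·1 + 4653/26053·1 = 1 ✓
b·c: 788825/703431·9/5 + (-76633/104212)·10/3 + 4653/26053·47/9 = 1/2 ✓
b·c²: 788825/703431·81/25 + (-76633/104212)·100/9 + 4653/26053·2209/81 = 1/3 ✓
b·Ac: (-76633/104212)·6/5 + 4653/26053·793/135 = 1/6 ✓
b·c³: 788825/703431·729/125 + (-76633/104212)·1000/27 + 4653/26053·103823/729 = 50015116/10551465 ≠ 1/4 ⇒ order 3.
b·(c∘Ac): (-76633/104212)·4 + 4653/26053·37271/1215 = 8923652/3517155 ≠ 1/8
b·Ac²: (-76633/104212)·54/25 + 4653/26053·34061/2025 = 3319451/2344770 ≠ 1/12
b·A²c: 4653/26053·22/15 = 34122/130265 ≠ 1/24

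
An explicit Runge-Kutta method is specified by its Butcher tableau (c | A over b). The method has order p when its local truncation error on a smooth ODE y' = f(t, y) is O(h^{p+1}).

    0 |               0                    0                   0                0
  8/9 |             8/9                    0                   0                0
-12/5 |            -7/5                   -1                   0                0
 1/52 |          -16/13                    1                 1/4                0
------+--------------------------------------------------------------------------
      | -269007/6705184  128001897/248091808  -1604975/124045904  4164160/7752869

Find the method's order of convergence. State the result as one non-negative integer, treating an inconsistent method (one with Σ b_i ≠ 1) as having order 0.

3

b = (-269007/6705184, 128001897/248091808, -1604975/124045904, 4164160/7752869)
c = (0, 8/9, -12/5, 1/52)
Ac = (0, 0, -8/9, 13/45)
Σ b_i: (-269007/6705184)·1 + 128001897/248091808·1 + (-1604975/124045904)·1 + 4164160/7752869·1 = 1 ✓
b·c: 128001897/248091808·8/9 + (-1604975/124045904)·(-12/5) + 4164160/7752869·1/52 = 1/2 ✓
b·c²: 128001897/248091808·64/81 + (-1604975/124045904)·144/25 + 4164160/7752869·1/2704 = 1/3 ✓
b·Ac: (-1604975/124045904)·(-8/9) + 4164160/7752869·13/45 = 1/6 ✓
b·c³: 128001897/248091808·512/729 + (-1604975/124045904)·(-1728/125) + 4164160/7752869·1/140608 = 199031111/367737435 ≠ 1/4 ⇒ order 3.
b·(c∘Ac): (-1604975/124045904)·32/15 + 4164160/7752869·1/180 = -46426/1885833 ≠ 1/8
b·Ac²: (-1604975/124045904)·(-64/81) + 4164160/7752869·4516/2025 = 34172692/28287495 ≠ 1/12
b·A²c: 4164160/7752869·(-2/9) = -8328320/69775821 ≠ 1/24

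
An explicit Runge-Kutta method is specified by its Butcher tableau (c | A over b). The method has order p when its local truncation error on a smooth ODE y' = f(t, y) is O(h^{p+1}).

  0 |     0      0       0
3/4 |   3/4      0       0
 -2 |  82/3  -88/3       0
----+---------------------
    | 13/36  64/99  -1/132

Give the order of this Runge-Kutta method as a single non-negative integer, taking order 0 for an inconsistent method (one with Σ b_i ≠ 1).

3

b = (13/36, 64/99, -1/132)
c = (0, 3/4, -2)
Ac = (0, 0, -22)
Σ b_i: 13/36·1 + 64/99·1 + (-1/132)·1 = 1 ✓
b·c: 64/99·3/4 + (-1/132)·(-2) = 1/2 ✓
b·c²: 64/99·9/16 + (-1/132)·4 = 1/3 ✓
b·Ac: (-1/132)·(-22) = 1/6 ✓; 3 stages ⇒ order 3.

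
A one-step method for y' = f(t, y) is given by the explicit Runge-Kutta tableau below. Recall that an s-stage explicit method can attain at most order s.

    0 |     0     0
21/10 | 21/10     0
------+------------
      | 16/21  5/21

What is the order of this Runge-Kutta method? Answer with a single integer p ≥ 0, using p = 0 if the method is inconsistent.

b = (16/21, 5/21)
c = (0, 21/10)
Σ b_i: 16/21·1 + 5/21·1 = 1 ✓
b·c: 5/21·21/10 = 1/2 ✓; 2 stages ⇒ order 2.

2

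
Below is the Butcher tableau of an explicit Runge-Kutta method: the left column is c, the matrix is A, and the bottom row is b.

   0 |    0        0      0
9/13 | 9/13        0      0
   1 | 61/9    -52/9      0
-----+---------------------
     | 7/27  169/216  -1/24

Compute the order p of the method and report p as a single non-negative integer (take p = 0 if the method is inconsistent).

b = (7/27, 169/216, -1/24)
c = (0, 9/13, 1)
Ac = (0, 0, -4)
Σ b_i: 7/27·1 + 169/216·1 + (-1/24)·1 = 1 ✓
b·c: 169/216·9/13 + (-1/24)·1 = 1/2 ✓
b·c²: 169/216·81/169 + (-1/24)·1 = 1/3 ✓
b·Ac: (-1/24)·(-4) = 1/6 ✓; 3 stages ⇒ order 3.

3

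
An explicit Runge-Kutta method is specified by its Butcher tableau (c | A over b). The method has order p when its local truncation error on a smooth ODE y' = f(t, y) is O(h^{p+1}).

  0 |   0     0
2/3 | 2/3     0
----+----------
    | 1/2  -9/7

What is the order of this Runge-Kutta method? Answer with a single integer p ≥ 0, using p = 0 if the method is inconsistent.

b = (1/2, -9/7)
c = (0, 2/3)
Σ b_i: 1/2·1 + (-9/7)·1 = -11/14 ≠ 1 ⇒ order 0.

0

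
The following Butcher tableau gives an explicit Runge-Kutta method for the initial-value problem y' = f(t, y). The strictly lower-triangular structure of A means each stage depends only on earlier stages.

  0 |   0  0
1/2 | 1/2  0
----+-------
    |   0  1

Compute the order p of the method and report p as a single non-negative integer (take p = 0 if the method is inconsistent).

b = (0, 1)
c = (0, 1/2)
Σ b_i: 1·1 = 1 ✓
b·c: 1·1/2 = 1/2 ✓; 2 stages ⇒ order 2.

2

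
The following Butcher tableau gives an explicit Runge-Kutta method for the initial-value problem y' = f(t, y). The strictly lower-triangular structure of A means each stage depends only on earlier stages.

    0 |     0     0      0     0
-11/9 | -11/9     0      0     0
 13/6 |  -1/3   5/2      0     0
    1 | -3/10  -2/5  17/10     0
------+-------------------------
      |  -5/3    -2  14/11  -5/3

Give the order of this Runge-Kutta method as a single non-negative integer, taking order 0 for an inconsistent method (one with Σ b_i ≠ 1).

0

b = (-5/3, -2, 14/11, -5/3)
c = (0, -11/9, 13/6, 1)
Ac = (0, 0, -55/18, 751/180)
Σ b_i: (-5/3)·1 + (-2)·1 + 14/11·1 + (-5/3)·1 = -134/33 ≠ 1 ⇒ order 0.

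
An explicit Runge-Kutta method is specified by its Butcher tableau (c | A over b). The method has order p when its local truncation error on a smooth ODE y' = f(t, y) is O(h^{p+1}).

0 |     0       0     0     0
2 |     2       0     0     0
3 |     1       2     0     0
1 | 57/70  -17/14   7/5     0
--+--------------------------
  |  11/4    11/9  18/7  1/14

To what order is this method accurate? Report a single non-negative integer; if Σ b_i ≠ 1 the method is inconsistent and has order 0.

b = (11/4, 11/9, 18/7, 1/14)
c = (0, 2, 3, 1)
Ac = (0, 0, 4, 62/35)
Σ b_i: 11/4·1 + 11/9·1 + 18/7·1 + 1/14·1 = 1667/252 ≠ 1 ⇒ order 0.

0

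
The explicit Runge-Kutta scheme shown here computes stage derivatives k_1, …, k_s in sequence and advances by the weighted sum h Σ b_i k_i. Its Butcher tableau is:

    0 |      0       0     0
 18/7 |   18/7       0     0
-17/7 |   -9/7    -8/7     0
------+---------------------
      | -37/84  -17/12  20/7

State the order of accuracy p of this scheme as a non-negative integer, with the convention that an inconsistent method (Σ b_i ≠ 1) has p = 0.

1

b = (-37/84, -17/12, 20/7)
c = (0, 18/7, -17/7)
Ac = (0, 0, -144/49)
Σ b_i: (-37/84)·1 + (-17/12)·1 + 20/7·1 = 1 ✓
b·c: (-17/12)·18/7 + 20/7·(-17/7) = -1037/98 ≠ 1/2 ⇒ order 1.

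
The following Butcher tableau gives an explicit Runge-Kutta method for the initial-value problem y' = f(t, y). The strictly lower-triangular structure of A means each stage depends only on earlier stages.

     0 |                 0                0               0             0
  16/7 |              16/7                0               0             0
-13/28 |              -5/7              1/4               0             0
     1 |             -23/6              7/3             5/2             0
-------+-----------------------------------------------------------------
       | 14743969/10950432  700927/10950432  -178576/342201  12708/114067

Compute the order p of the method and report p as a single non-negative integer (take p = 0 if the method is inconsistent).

3

b = (14743969/10950432, 700927/10950432, -178576/342201, 12708/114067)
c = (0, 16/7, -13/28, 1)
Ac = (0, 0, 4/7, 701/168)
Σ b_i: 14743969/10950432·1 + 700927/10950432·1 + (-178576/342201)·1 + 12708/114067·1 = 1 ✓
b·c: 700927/10950432·16/7 + (-178576/342201)·(-13/28) + 12708/114067·1 = 1/2 ✓
b·c²: 700927/10950432·256/49 + (-178576/342201)·169/784 + 12708/114067·1 = 1/3 ✓
b·Ac: (-178576/342201)·4/7 + 12708/114067·701/168 = 1/6 ✓
b·c³: 700927/10950432·4096/343 + (-178576/342201)·(-2197/21952) + 12708/114067·1 = 20747689/22357132 ≠ 1/4 ⇒ order 3.
b·(c∘Ac): (-178576/342201)·(-13/49) + 12708/114067·701/168 = 20232515/33535698 ≠ 1/8
b·Ac²: (-178576/342201)·64/49 + 12708/114067·59879/4704 = 14114953/19163256 ≠ 1/12
b·A²c: 12708/114067·10/7 = 127080/798469 ≠ 1/24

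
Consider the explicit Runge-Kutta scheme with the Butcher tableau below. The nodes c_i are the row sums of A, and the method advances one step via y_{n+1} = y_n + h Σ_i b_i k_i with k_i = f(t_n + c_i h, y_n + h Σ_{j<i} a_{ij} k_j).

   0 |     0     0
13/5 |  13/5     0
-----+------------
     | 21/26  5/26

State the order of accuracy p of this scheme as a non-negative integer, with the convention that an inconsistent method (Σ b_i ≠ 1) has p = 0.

b = (21/26, 5/26)
c = (0, 13/5)
Σ b_i: 21/26·1 + 5/26·1 = 1 ✓
b·c: 5/26·13/5 = 1/2 ✓; 2 stages ⇒ order 2.

2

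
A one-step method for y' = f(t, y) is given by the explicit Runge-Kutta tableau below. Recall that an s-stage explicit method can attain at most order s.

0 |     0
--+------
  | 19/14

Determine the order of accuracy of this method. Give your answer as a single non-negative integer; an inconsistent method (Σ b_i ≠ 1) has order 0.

b = (19/14)
c = (0)
Σ b_i: 19/14·1 = 19/14 ≠ 1 ⇒ order 0.

0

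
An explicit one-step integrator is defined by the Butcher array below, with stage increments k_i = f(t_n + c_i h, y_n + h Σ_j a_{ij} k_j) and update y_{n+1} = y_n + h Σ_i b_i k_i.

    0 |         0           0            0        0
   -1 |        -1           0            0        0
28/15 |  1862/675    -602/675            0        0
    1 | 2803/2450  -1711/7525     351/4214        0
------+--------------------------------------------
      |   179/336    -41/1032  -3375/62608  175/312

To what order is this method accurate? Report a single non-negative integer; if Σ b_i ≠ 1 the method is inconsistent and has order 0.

b = (179/336, -41/1032, -3375/62608, 175/312)
c = (0, -1, 28/15, 1)
Ac = (0, 0, 602/675, 67/175)
Σ b_i: 179/336·1 + (-41/1032)·1 + (-3375/62608)·1 + 175/312·1 = 1 ✓
b·c: (-41/1032)·(-1) + (-3375/62608)·28/15 + 175/312·1 = 1/2 ✓
b·c²: (-41/1032)·1 + (-3375/62608)·784/225 + 175/312·1 = 1/3 ✓
b·Ac: (-3375/62608)·602/675 + 175/312·67/175 = 1/6 ✓
b·c³: (-41/1032)·(-1) + (-3375/62608)·21952/3375 + 175/312·1 = 1/4 ✓
b·(c∘Ac): (-3375/62608)·16856/10125 + 175/312·67/175 = 1/8 ✓
b·Ac²: (-3375/62608)·(-602/675) + 175/312·11/175 = 1/12 ✓
b·A²c: 175/312·13/175 = 1/24 ✓; 4 stages ⇒ order 4.

4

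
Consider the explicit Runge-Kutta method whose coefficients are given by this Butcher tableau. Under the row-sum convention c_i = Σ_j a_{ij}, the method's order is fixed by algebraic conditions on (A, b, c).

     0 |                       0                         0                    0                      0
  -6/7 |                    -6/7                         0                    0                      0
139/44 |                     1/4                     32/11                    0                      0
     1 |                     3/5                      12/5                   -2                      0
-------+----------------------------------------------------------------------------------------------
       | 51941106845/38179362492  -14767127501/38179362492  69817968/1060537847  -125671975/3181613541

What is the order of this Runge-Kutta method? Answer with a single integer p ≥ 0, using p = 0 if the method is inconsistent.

b = (51941106845/38179362492, -14767127501/38179362492, 69817968/1060537847, -125671975/3181613541)
c = (0, -6/7, 139/44, 1)
Ac = (0, 0, -192/77, -6449/770)
Σ b_i: 51941106845/38179362492·1 + (-14767127501/38179362492)·1 + 69817968/1060537847·1 + (-125671975/3181613541)·1 = 1 ✓
b·c: (-14767127501/38179362492)·(-6/7) + 69817968/1060537847·139/44 + (-125671975/3181613541)·1 = 1/2 ✓
b·c²: (-14767127501/38179362492)·36/49 + 69817968/1060537847·19321/1936 + (-125671975/3181613541)·1 = 1/3 ✓
b·Ac: 69817968/1060537847·(-192/77) + (-125671975/3181613541)·(-6449/770) = 1/6 ✓
b·c³: (-14767127501/38179362492)·(-216/343) + 69817968/1060537847·2685619/85184 + (-125671975/3181613541)·1 = 2233859069245/979936970628 ≠ 1/4 ⇒ order 3.
b·(c∘Ac): 69817968/1060537847·(-6672/847) + (-125671975/3181613541)·(-6449/770) = -8363173951/44542589574 ≠ 1/8
b·Ac²: 69817968/1060537847·1152/539 + (-125671975/3181613541)·(-4315469/237160) = 1684419499067/1959873941256 ≠ 1/12
b·A²c: (-125671975/3181613541)·384/77 = -1462364800/7423764929 ≠ 1/24

3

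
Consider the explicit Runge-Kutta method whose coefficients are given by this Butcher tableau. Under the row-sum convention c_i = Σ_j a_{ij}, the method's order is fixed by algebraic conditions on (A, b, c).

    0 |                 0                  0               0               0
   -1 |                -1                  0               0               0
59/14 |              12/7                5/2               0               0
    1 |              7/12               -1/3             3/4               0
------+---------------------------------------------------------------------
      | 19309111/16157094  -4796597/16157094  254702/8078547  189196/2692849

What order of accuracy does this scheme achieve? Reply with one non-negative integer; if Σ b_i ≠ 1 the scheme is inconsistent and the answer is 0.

3

b = (19309111/16157094, -4796597/16157094, 254702/8078547, 189196/2692849)
c = (0, -1, 59/14, 1)
Ac = (0, 0, -5/2, 587/168)
Σ b_i: 19309111/16157094·1 + (-4796597/16157094)·1 + 254702/8078547·1 + 189196/2692849·1 = 1 ✓
b·c: (-4796597/16157094)·(-1) + 254702/8078547·59/14 + 189196/2692849·1 = 1/2 ✓
b·c²: (-4796597/16157094)·1 + 254702/8078547·3481/196 + 189196/2692849·1 = 1/3 ✓
b·Ac: 254702/8078547·(-5/2) + 189196/2692849·587/168 = 1/6 ✓
b·c³: (-4796597/16157094)·(-1) + 254702/8078547·205379/2744 + 189196/2692849·1 = 205608281/75399772 ≠ 1/4 ⇒ order 3.
b·(c∘Ac): 254702/8078547·(-295/28) + 189196/2692849·587/168 = -700288/8078547 ≠ 1/8
b·Ac²: 254702/8078547·5/2 + 189196/2692849·30545/2352 = 224221705/226199316 ≠ 1/12
b·A²c: 189196/2692849·(-15/8) = -709485/5385698 ≠ 1/24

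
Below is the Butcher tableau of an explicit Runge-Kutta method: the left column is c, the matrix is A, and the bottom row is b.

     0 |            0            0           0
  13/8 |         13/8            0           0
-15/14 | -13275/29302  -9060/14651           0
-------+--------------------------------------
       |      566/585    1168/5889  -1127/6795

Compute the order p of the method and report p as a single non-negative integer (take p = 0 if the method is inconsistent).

3

b = (566/585, 1168/5889, -1127/6795)
c = (0, 13/8, -15/14)
Ac = (0, 0, -2265/2254)
Σ b_i: 566/585·1 + 1168/5889·1 + (-1127/6795)·1 = 1 ✓
b·c: 1168/5889·13/8 + (-1127/6795)·(-15/14) = 1/2 ✓
b·c²: 1168/5889·169/64 + (-1127/6795)·225/196 = 1/3 ✓
b·Ac: (-1127/6795)·(-2265/2254) = 1/6 ✓; 3 stages ⇒ order 3.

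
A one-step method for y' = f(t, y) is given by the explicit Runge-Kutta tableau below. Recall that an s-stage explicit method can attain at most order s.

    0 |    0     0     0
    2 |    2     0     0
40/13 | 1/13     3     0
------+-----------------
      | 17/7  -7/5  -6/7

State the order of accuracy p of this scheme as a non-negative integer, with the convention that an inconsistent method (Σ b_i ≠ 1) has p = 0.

0

b = (17/7, -7/5, -6/7)
c = (0, 2, 40/13)
Ac = (0, 0, 6)
Σ b_i: 17/7·1 + (-7/5)·1 + (-6/7)·1 = 6/35 ≠ 1 ⇒ order 0.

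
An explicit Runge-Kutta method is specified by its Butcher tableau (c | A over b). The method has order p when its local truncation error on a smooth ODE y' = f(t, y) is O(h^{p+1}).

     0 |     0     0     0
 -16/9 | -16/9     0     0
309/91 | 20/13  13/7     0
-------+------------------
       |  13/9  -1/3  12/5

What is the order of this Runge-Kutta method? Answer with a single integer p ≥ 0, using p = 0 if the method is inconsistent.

b = (13/9, -1/3, 12/5)
c = (0, -16/9, 309/91)
Ac = (0, 0, -208/63)
Σ b_i: 13/9·1 + (-1/3)·1 + 12/5·1 = 158/45 ≠ 1 ⇒ order 0.

0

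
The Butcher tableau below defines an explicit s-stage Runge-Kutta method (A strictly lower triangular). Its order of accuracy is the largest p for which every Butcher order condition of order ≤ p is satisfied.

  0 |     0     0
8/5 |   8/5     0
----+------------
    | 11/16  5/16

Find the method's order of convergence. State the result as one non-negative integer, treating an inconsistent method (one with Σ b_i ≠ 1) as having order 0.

b = (11/16, 5/16)
c = (0, 8/5)
Σ b_i: 11/16·1 + 5/16·1 = 1 ✓
b·c: 5/16·8/5 = 1/2 ✓; 2 stages ⇒ order 2.

2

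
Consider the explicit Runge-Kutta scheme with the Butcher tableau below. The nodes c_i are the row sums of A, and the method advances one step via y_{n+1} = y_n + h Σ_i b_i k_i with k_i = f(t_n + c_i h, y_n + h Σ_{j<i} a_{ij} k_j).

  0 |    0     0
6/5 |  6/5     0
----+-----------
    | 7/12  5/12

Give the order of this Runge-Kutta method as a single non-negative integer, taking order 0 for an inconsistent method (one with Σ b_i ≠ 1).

b = (7/12, 5/12)
c = (0, 6/5)
Σ b_i: 7/12·1 + 5/12·1 = 1 ✓
b·c: 5/12·6/5 = 1/2 ✓; 2 stages ⇒ order 2.

2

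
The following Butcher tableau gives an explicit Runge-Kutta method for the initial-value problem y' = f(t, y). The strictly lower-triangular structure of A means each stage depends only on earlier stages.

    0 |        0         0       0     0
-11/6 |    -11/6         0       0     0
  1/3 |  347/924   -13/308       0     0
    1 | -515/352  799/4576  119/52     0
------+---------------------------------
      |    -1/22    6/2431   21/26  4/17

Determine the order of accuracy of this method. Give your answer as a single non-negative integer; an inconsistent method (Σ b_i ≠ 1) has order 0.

4

b = (-1/22, 6/2431, 21/26, 4/17)
c = (0, -11/6, 1/3, 1)
Ac = (0, 0, 13/168, 85/192)
Σ b_i: (-1/22)·1 + 6/2431·1 + 21/26·1 + 4/17·1 = 1 ✓
b·c: 6/2431·(-11/6) + 21/26·1/3 + 4/17·1 = 1/2 ✓
b·c²: 6/2431·121/36 + 21/26·1/9 + 4/17·1 = 1/3 ✓
b·Ac: 21/26·13/168 + 4/17·85/192 = 1/6 ✓
b·c³: 6/2431·(-1331/216) + 21/26·1/27 + 4/17·1 = 1/4 ✓
b·(c∘Ac): 21/26·13/504 + 4/17·85/192 = 1/8 ✓
b·Ac²: 21/26·(-143/1008) + 4/17·323/384 = 1/12 ✓
b·A²c: 4/17·17/96 = 1/24 ✓; 4 stages ⇒ order 4.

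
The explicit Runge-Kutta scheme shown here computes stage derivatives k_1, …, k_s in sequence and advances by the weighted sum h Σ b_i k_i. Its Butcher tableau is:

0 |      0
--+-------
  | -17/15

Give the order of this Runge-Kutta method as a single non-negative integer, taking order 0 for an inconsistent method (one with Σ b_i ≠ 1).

b = (-17/15)
c = (0)
Σ b_i: (-17/15)·1 = -17/15 ≠ 1 ⇒ order 0.

0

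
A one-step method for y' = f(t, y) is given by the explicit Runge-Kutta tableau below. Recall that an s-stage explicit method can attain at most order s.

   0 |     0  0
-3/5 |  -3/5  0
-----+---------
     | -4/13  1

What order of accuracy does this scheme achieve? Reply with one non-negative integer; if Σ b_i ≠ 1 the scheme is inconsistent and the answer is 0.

b = (-4/13, 1)
c = (0, -3/5)
Σ b_i: (-4/13)·1 + 1·1 = 9/13 ≠ 1 ⇒ order 0.

0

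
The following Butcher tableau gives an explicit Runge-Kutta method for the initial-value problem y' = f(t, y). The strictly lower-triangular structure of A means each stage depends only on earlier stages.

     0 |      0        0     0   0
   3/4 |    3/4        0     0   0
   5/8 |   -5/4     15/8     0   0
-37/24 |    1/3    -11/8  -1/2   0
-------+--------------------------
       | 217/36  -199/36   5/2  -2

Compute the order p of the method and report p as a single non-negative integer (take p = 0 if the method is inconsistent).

2

b = (217/36, -199/36, 5/2, -2)
c = (0, 3/4, 5/8, -37/24)
Ac = (0, 0, 45/32, -43/32)
Σ b_i: 217/36·1 + (-199/36)·1 + 5/2·1 + (-2)·1 = 1 ✓
b·c: (-199/36)·3/4 + 5/2·5/8 + (-2)·(-37/24) = 1/2 ✓
b·c²: (-199/36)·9/16 + 5/2·25/64 + (-2)·1369/576 = -7933/1152 ≠ 1/3 ⇒ order 2.
b·Ac: 5/2·45/32 + (-2)·(-43/32) = 397/64 ≠ 1/6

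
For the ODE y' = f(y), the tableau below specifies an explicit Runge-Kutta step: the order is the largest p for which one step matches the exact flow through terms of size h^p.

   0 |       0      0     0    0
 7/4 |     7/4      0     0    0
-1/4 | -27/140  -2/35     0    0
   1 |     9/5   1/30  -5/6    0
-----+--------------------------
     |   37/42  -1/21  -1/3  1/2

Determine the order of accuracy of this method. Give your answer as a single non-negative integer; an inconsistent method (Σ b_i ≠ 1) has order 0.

4

b = (37/42, -1/21, -1/3, 1/2)
c = (0, 7/4, -1/4, 1)
Ac = (0, 0, -1/10, 4/15)
Σ b_i: 37/42·1 + (-1/21)·1 + (-1/3)·1 + 1/2·1 = 1 ✓
b·c: (-1/21)·7/4 + (-1/3)·(-1/4) + 1/2·1 = 1/2 ✓
b·c²: (-1/21)·49/16 + (-1/3)·1/16 + 1/2·1 = 1/3 ✓
b·Ac: (-1/3)·(-1/10) + 1/2·4/15 = 1/6 ✓
b·c³: (-1/21)·343/64 + (-1/3)·(-1/64) + 1/2·1 = 1/4 ✓
b·(c∘Ac): (-1/3)·1/40 + 1/2·4/15 = 1/8 ✓
b·Ac²: (-1/3)·(-7/40) + 1/2·1/20 = 1/12 ✓
b·A²c: 1/2·1/12 = 1/24 ✓; 4 stages ⇒ order 4.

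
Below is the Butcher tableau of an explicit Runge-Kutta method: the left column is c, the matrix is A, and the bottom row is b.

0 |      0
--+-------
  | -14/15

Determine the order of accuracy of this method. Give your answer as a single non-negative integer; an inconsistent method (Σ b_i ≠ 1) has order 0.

0

b = (-14/15)
c = (0)
Σ b_i: (-14/15)·1 = -14/15 ≠ 1 ⇒ order 0.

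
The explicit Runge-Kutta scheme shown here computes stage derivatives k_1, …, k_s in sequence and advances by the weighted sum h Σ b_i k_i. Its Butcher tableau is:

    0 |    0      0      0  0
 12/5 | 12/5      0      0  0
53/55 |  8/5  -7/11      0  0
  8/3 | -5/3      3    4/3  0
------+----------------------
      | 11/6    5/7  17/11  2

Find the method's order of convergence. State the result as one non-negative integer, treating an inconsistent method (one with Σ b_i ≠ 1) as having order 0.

0

b = (11/6, 5/7, 17/11, 2)
c = (0, 12/5, 53/55, 8/3)
Ac = (0, 0, -84/55, 280/33)
Σ b_i: 11/6·1 + 5/7·1 + 17/11·1 + 2·1 = 2815/462 ≠ 1 ⇒ order 0.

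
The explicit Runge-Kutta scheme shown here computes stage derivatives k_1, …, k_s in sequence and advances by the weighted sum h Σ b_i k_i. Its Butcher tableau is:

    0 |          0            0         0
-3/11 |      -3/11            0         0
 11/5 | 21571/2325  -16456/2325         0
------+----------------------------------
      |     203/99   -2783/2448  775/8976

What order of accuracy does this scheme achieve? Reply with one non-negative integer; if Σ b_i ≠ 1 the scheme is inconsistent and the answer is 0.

3

b = (203/99, -2783/2448, 775/8976)
c = (0, -3/11, 11/5)
Ac = (0, 0, 1496/775)
Σ b_i: 203/99·1 + (-2783/2448)·1 + 775/8976·1 = 1 ✓
b·c: (-2783/2448)·(-3/11) + 775/8976·11/5 = 1/2 ✓
b·c²: (-2783/2448)·9/121 + 775/8976·121/25 = 1/3 ✓
b·Ac: 775/8976·1496/775 = 1/6 ✓; 3 stages ⇒ order 3.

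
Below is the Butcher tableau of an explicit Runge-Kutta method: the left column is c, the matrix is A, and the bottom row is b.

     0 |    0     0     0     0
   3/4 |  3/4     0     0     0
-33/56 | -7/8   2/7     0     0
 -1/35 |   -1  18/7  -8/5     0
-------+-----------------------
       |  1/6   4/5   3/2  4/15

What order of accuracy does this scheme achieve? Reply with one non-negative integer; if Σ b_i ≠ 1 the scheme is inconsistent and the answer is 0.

b = (1/6, 4/5, 3/2, 4/15)
c = (0, 3/4, -33/56, -1/35)
Ac = (0, 0, 3/14, 201/70)
Σ b_i: 1/6·1 + 4/5·1 + 3/2·1 + 4/15·1 = 41/15 ≠ 1 ⇒ order 0.

0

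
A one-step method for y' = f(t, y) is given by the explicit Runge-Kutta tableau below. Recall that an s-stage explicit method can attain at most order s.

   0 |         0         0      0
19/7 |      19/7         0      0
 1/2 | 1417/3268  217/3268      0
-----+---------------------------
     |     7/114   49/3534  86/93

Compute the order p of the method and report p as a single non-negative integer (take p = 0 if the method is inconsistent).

b = (7/114, 49/3534, 86/93)
c = (0, 19/7, 1/2)
Ac = (0, 0, 31/172)
Σ b_i: 7/114·1 + 49/3534·1 + 86/93·1 = 1 ✓
b·c: 49/3534·19/7 + 86/93·1/2 = 1/2 ✓
b·c²: 49/3534·361/49 + 86/93·1/4 = 1/3 ✓
b·Ac: 86/93·31/172 = 1/6 ✓; 3 stages ⇒ order 3.

3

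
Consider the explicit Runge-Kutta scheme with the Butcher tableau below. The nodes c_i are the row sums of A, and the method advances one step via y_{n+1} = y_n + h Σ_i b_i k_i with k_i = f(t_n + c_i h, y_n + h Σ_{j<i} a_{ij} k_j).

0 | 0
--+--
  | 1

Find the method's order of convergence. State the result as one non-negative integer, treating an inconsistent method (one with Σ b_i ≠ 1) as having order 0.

1

b = (1)
c = (0)
Σ b_i: 1·1 = 1 ✓; 1 stage ⇒ order 1.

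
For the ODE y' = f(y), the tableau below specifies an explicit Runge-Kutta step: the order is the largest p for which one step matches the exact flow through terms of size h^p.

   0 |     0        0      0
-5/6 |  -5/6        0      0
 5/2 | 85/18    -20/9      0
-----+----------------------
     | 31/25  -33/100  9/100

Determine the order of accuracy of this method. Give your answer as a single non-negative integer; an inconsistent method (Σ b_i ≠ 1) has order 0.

3

b = (31/25, -33/100, 9/100)
c = (0, -5/6, 5/2)
Ac = (0, 0, 50/27)
Σ b_i: 31/25·1 + (-33/100)·1 + 9/100·1 = 1 ✓
b·c: (-33/100)·(-5/6) + 9/100·5/2 = 1/2 ✓
b·c²: (-33/100)·25/36 + 9/100·25/4 = 1/3 ✓
b·Ac: 9/100·50/27 = 1/6 ✓; 3 stages ⇒ order 3.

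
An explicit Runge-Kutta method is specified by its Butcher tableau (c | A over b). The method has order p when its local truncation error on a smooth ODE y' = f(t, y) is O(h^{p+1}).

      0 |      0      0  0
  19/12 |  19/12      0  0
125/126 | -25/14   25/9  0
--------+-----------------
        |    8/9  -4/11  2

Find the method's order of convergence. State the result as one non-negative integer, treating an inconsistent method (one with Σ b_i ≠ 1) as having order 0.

0

b = (8/9, -4/11, 2)
c = (0, 19/12, 125/126)
Ac = (0, 0, 475/108)
Σ b_i: 8/9·1 + (-4/11)·1 + 2·1 = 250/99 ≠ 1 ⇒ order 0.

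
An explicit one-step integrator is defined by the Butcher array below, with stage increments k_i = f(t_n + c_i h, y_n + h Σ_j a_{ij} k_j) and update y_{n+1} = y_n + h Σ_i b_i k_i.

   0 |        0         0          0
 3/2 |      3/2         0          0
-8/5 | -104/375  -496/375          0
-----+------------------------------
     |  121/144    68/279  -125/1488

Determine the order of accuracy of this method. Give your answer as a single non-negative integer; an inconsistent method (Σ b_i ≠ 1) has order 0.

b = (121/144, 68/279, -125/1488)
c = (0, 3/2, -8/5)
Ac = (0, 0, -248/125)
Σ b_i: 121/144·1 + 68/279·1 + (-125/1488)·1 = 1 ✓
b·c: 68/279·3/2 + (-125/1488)·(-8/5) = 1/2 ✓
b·c²: 68/279·9/4 + (-125/1488)·64/25 = 1/3 ✓
b·Ac: (-125/1488)·(-248/125) = 1/6 ✓; 3 stages ⇒ order 3.

3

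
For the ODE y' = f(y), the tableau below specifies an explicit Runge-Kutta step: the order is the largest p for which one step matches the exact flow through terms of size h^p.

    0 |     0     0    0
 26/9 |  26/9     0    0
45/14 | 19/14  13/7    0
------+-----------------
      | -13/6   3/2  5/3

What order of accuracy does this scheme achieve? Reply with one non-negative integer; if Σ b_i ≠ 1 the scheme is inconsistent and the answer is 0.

b = (-13/6, 3/2, 5/3)
c = (0, 26/9, 45/14)
Ac = (0, 0, 338/63)
Σ b_i: (-13/6)·1 + 3/2·1 + 5/3·1 = 1 ✓
b·c: 3/2·26/9 + 5/3·45/14 = 407/42 ≠ 1/2 ⇒ order 1.

1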